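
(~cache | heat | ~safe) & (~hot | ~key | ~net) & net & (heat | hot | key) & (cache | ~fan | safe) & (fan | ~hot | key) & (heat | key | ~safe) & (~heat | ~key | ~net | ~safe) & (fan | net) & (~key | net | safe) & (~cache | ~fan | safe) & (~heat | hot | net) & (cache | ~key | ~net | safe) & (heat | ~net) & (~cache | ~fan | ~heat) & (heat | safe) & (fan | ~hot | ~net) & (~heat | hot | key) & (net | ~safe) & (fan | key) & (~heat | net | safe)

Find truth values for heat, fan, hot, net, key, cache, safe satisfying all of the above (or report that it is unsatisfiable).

heat = True, fan = True, hot = True, net = True, key = False, cache = False, safe = True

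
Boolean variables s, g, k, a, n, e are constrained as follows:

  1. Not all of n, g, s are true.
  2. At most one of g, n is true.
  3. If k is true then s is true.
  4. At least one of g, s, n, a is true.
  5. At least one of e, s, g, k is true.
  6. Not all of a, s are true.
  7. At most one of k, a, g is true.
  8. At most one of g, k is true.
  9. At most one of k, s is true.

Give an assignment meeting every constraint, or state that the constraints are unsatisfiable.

s: False, g: False, k: False, a: False, n: True, e: True

  (1) {n, g, s}: 1/3 true — not all ✓
  (2) {g, n}: 1 true — at most one ✓
  (3) k=F ⇒ s: vacuous ✓
  (4) {g, s, n, a}: 1 true — at least one ✓
  (5) {e, s, g, k}: 1 true — at least one ✓
  (6) {a, s}: 0/2 true — not all ✓
  (7) {k, a, g}: 0 true — at most one ✓
  (8) {g, k}: 0 true — at most one ✓
  (9) {k, s}: 0 true — at most one ✓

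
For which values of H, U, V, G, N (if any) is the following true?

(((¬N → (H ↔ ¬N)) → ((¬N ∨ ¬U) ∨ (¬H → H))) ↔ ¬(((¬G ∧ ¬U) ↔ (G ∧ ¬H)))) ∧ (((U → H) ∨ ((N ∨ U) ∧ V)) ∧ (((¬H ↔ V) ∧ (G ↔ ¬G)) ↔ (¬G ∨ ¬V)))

H = False, U = False, V = True, G = True, N = True

  ((¬N → (H ↔ ¬N)) → ((¬N ∨ ¬U) ∨ (¬H → H))) ↔ ¬(((¬G ∧ ¬U) ↔ (G ∧ ¬H))) = True
    (¬N → (H ↔ ¬N)) → ((¬N ∨ ¬U) ∨ (¬H → H)) = True
      ¬N → (H ↔ ¬N) = True
        ¬N = False
        H ↔ ¬N = True
          ¬N = False
      (¬N ∨ ¬U) ∨ (¬H → H) = True
        ¬N ∨ ¬U = True
          ¬N = False
          ¬U = True
        ¬H → H = False
          ¬H = True
    ¬(((¬G ∧ ¬U) ↔ (G ∧ ¬H))) = True
      (¬G ∧ ¬U) ↔ (G ∧ ¬H) = False
        ¬G ∧ ¬U = False
          ¬G = False
          ¬U = True
        G ∧ ¬H = True
          ¬H = True
  ((U → H) ∨ ((N ∨ U) ∧ V)) ∧ (((¬H ↔ V) ∧ (G ↔ ¬G)) ↔ (¬G ∨ ¬V)) = True
    (U → H) ∨ ((N ∨ U) ∧ V) = True
      U → H = True
      (N ∨ U) ∧ V = True
        N ∨ U = True
    ((¬H ↔ V) ∧ (G ↔ ¬G)) ↔ (¬G ∨ ¬V) = True
      (¬H ↔ V) ∧ (G ↔ ¬G) = False
        ¬H ↔ V = True
          ¬H = True
        G ↔ ¬G = False
          ¬G = False
      ¬G ∨ ¬V = False
        ¬G = False
        ¬V = False
Both conjuncts True, so the formula holds.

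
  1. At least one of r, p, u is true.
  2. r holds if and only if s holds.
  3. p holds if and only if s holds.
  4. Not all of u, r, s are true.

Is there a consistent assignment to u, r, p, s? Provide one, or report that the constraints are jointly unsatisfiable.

u: True; r: False; p: False; s: False

  (1) {r, p, u}: 1 true — at least one ✓
  (2) r=F, s=F — same ✓
  (3) p=F, s=F — same ✓
  (4) {u, r, s}: 1/3 true — not all ✓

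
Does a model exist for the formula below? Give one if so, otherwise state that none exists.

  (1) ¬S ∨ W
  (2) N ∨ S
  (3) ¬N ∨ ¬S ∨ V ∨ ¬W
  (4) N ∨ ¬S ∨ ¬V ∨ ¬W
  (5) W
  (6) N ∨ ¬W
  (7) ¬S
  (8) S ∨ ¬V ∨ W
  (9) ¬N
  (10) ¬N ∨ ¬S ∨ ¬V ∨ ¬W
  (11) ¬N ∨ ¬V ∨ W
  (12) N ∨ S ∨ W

UNSATISFIABLE

Case W = True:
  (N ∨ ¬W) forces N = True.
  Clause (¬N) is falsified — contradiction.
Case W = False:
  Clause (W) is falsified — contradiction.
Both cases fail, so the formula is unsatisfiable.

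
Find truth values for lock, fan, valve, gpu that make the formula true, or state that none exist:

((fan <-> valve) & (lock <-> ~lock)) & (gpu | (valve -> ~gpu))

Unsatisfiable

The conjunct lock <-> ~lock is unsatisfiable on its own:
  lock=F: evaluates to False.
  lock=T: evaluates to False.
So the whole conjunction is unsatisfiable.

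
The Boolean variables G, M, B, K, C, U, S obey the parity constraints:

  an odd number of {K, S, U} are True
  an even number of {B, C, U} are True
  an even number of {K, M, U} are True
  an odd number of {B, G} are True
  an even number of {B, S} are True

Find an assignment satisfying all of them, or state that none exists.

G=T; M=T; B=F; K=T; C=F; U=F; S=F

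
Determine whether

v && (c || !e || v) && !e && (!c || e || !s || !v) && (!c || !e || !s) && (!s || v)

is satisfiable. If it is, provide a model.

Unit clause (v) forces v = True.
Unit clause (!e) forces e = False.
Set s = False.
Set c = False.
Check each clause:
  (v): v holds.
  (c || !e || v): !e holds.
  (!e): !e holds.
  (!c || e || !s || !v): !c holds.
  (!c || !e || !s): !c holds.
  (!s || v): !s holds.
All clauses satisfied.

s: False; c: False; e: False; v: True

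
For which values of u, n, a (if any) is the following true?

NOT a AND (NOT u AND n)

u = False; n = True; a = False

  NOT a = True
  NOT u AND n = True
    NOT u = True
Both conjuncts True, so the formula holds.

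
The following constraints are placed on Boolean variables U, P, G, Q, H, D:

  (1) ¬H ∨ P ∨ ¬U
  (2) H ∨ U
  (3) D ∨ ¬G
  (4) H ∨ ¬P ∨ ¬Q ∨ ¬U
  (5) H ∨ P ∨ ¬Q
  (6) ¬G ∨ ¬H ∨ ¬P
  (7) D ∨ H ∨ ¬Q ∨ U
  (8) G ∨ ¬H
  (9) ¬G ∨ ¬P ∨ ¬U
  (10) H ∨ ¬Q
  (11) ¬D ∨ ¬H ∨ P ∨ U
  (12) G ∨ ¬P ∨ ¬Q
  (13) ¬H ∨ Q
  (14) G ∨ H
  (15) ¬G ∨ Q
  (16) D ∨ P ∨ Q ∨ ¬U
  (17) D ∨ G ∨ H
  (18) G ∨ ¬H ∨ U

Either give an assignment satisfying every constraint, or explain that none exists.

Case G = True:
  (D ∨ ¬G) forces D = True.
  (¬G ∨ Q) forces Q = True.
  (H ∨ ¬Q) forces H = True.
  (¬G ∨ ¬H ∨ ¬P) forces P = False.
  (¬H ∨ P ∨ ¬U) forces U = False.
  Clause (¬D ∨ ¬H ∨ P ∨ U) is falsified — contradiction.
Case G = False:
  (G ∨ ¬H) forces H = False.
  Clause (G ∨ H) is falsified — contradiction.
Both cases fail, so the formula is unsatisfiable.

No satisfying assignment exists.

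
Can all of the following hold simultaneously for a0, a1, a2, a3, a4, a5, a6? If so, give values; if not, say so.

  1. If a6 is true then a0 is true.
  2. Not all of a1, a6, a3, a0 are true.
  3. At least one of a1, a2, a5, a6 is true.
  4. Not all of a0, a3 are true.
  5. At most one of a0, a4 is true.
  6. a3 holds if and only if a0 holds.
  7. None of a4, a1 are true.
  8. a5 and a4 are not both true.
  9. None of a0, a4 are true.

a0 = False; a1 = False; a2 = False; a3 = False; a4 = False; a5 = True; a6 = False

  (1) a6=F ⇒ a0: vacuous ✓
  (2) {a1, a6, a3, a0}: 0/4 true — not all ✓
  (3) {a1, a2, a5, a6}: 1 true — at least one ✓
  (4) {a0, a3}: 0/2 true — not all ✓
  (5) {a0, a4}: 0 true — at most one ✓
  (6) a3=F, a0=F — same ✓
  (7) {a4, a1}: 0 true — none ✓
  (8) a5=T, a4=F — not both ✓
  (9) {a0, a4}: 0 true — none ✓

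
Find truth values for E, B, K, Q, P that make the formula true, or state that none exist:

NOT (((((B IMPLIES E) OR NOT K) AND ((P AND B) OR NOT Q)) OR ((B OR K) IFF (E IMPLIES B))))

E = False, B = False, K = False, Q = True, P = True

  NOT (((((B IMPLIES E) OR NOT K) AND ((P AND B) OR NOT Q)) OR ((B OR K) IFF (E IMPLIES B)))) = True
    (((B IMPLIES E) OR NOT K) AND ((P AND B) OR NOT Q)) OR ((B OR K) IFF (E IMPLIES B)) = False
      ((B IMPLIES E) OR NOT K) AND ((P AND B) OR NOT Q) = False
        (B IMPLIES E) OR NOT K = True
          B IMPLIES E = True
          NOT K = True
        (P AND B) OR NOT Q = False
          P AND B = False
          NOT Q = False
      (B OR K) IFF (E IMPLIES B) = False
        B OR K = False
        E IMPLIES B = True
The formula evaluates to True.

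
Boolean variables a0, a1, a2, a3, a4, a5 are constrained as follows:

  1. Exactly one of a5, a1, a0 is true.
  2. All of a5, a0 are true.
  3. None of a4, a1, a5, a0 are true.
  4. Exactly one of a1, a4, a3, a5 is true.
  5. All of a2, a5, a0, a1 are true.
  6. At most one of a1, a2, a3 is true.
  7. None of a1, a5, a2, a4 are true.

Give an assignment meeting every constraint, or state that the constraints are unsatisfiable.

Case a0 = True:
  Constraint (3) is violated (a0=T) — contradiction.
Case a0 = False:
  Constraint (2) is violated (a0=F) — contradiction.
Both cases fail — unsatisfiable.

UNSATISFIABLE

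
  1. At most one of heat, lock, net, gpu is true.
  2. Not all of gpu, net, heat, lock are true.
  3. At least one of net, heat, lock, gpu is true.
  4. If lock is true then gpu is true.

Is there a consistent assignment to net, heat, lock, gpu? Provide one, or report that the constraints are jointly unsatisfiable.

net: False, heat: True, lock: False, gpu: False

  (1) {heat, lock, net, gpu}: 1 true — at most one ✓
  (2) {gpu, net, heat, lock}: 1/4 true — not all ✓
  (3) {net, heat, lock, gpu}: 1 true — at least one ✓
  (4) lock=F ⇒ gpu: vacuous ✓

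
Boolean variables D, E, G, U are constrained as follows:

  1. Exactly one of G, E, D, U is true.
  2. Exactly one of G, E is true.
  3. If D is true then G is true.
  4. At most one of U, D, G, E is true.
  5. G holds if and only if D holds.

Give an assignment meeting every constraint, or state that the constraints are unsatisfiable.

D = False; E = True; G = False; U = False

  (1) {G, E, D, U}: 1 true — exactly one ✓
  (2) {G, E}: 1 true — exactly one ✓
  (3) D=F ⇒ G: vacuous ✓
  (4) {U, D, G, E}: 1 true — at most one ✓
  (5) G=F, D=F — same ✓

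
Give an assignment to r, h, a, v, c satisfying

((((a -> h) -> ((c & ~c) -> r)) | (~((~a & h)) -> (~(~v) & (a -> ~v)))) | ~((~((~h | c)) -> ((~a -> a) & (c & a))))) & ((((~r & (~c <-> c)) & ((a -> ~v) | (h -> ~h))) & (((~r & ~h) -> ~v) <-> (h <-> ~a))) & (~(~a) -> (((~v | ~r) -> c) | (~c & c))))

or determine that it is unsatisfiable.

The conjunct ~c <-> c is unsatisfiable on its own:
  c=F: evaluates to False.
  c=T: evaluates to False.
So the whole conjunction is unsatisfiable.

The formula is unsatisfiable.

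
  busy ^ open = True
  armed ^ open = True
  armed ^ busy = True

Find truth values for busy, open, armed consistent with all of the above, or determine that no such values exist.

Unsatisfiable

Adding constraints 1, 2, 3 mod 2: every variable appears an even number of times on the left, so the left side is 0.
But the right sides sum to 1 (mod 2). 0 ≠ 1 — the system is inconsistent.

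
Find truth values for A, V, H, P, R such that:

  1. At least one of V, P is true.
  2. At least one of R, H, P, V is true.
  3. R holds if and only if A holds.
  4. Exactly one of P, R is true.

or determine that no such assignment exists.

A=F; V=T; H=F; P=T; R=F

  (1) {V, P}: 2 true — at least one ✓
  (2) {R, H, P, V}: 2 true — at least one ✓
  (3) R=F, A=F — same ✓
  (4) {P, R}: 1 true — exactly one ✓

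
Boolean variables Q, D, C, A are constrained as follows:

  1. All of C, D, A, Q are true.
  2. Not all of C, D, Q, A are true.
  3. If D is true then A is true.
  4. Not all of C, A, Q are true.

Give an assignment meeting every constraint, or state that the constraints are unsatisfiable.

Unsatisfiable — no assignment works.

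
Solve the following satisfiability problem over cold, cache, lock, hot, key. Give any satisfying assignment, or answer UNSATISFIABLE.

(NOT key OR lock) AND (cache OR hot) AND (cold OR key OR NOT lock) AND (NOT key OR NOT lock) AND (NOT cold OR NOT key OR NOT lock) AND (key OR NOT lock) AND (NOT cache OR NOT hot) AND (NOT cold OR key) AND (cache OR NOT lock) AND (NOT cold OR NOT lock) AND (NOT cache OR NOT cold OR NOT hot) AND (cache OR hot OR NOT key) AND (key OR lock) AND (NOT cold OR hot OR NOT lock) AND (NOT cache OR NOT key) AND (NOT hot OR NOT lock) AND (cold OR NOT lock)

The formula is unsatisfiable.

Case lock = True:
  (NOT key OR NOT lock) forces key = False.
  Clause (key OR NOT lock) is falsified — contradiction.
Case lock = False:
  (NOT key OR lock) forces key = False.
  Clause (key OR lock) is falsified — contradiction.
Both cases fail, so the formula is unsatisfiable.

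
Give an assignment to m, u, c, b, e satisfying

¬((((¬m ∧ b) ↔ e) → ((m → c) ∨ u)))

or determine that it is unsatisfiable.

m=T, u=F, c=F, b=F, e=F

  ¬((((¬m ∧ b) ↔ e) → ((m → c) ∨ u))) = True
    ((¬m ∧ b) ↔ e) → ((m → c) ∨ u) = False
      (¬m ∧ b) ↔ e = True
        ¬m ∧ b = False
          ¬m = False
      (m → c) ∨ u = False
        m → c = False
The formula evaluates to True.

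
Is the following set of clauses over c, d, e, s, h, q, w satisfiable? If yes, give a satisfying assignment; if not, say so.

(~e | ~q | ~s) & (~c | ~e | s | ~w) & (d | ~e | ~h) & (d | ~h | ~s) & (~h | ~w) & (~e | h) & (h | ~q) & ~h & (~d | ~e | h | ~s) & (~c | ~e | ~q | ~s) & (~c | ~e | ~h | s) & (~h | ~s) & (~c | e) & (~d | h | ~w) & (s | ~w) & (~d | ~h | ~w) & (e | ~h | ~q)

Unit clause (~h) forces h = False.
In (~e | h) only ~e is left, so e = False.
In (h | ~q) only ~q is left, so q = False.
In (~c | e) only ~c is left, so c = False.
Set d = True.
  then (~d | h | ~w) forces w = False.
Set s = False.
All clauses satisfied.

c = False, d = True, e = False, s = False, h = False, q = False, w = False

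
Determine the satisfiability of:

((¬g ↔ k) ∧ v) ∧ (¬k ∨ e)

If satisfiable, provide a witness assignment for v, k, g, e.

v: True, k: False, g: True, e: True

  (¬g ↔ k) ∧ v = True
    ¬g ↔ k = True
      ¬g = False
  ¬k ∨ e = True
    ¬k = True
Both conjuncts True, so the formula holds.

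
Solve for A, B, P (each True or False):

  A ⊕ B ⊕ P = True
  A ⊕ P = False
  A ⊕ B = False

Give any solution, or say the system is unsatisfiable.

A=T, B=T, P=T

A ⊕ B ⊕ P = T ⊕ T ⊕ T = True ✓
A ⊕ P = T ⊕ T = False ✓
A ⊕ B = T ⊕ T = False ✓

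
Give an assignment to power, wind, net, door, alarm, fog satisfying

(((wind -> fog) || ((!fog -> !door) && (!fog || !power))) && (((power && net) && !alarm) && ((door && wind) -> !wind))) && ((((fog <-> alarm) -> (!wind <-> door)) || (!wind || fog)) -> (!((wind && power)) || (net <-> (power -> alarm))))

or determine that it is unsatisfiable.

power=T, wind=F, net=T, door=T, alarm=F, fog=T

  ((wind -> fog) || ((!fog -> !door) && (!fog || !power))) && (((power && net) && !alarm) && ((door && wind) -> !wind)) = True
    (wind -> fog) || ((!fog -> !door) && (!fog || !power)) = True
      wind -> fog = True
      (!fog -> !door) && (!fog || !power) = False
        !fog -> !door = True
          !fog = False
          !door = False
        !fog || !power = False
          !fog = False
          !power = False
    ((power && net) && !alarm) && ((door && wind) -> !wind) = True
      (power && net) && !alarm = True
        power && net = True
        !alarm = True
      (door && wind) -> !wind = True
        door && wind = False
        !wind = True
  (((fog <-> alarm) -> (!wind <-> door)) || (!wind || fog)) -> (!((wind && power)) || (net <-> (power -> alarm))) = True
    ((fog <-> alarm) -> (!wind <-> door)) || (!wind || fog) = True
      (fog <-> alarm) -> (!wind <-> door) = True
        fog <-> alarm = False
        !wind <-> door = True
          !wind = True
      !wind || fog = True
        !wind = True
    !((wind && power)) || (net <-> (power -> alarm)) = True
      !((wind && power)) = True
        wind && power = False
      net <-> (power -> alarm) = False
        power -> alarm = False
Both conjuncts True, so the formula holds.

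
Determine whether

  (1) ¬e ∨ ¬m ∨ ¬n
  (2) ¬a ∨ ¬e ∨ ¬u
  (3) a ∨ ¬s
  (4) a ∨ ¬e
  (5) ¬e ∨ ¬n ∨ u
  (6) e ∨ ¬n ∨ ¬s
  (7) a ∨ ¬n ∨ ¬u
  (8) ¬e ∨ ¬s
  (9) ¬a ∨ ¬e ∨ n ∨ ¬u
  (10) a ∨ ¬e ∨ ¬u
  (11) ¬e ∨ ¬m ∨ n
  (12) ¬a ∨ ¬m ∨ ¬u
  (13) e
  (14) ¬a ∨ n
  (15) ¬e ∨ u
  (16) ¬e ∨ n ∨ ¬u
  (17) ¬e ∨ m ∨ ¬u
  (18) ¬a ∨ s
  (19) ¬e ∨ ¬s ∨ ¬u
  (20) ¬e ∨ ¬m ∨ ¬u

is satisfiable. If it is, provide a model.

The formula is unsatisfiable.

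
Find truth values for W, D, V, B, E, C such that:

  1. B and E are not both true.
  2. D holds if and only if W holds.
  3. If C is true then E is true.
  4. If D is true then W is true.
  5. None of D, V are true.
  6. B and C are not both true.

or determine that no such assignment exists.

W=F, D=F, V=F, B=F, E=T, C=F

  (1) B=F, E=T — not both ✓
  (2) D=F, W=F — same ✓
  (3) C=F ⇒ E: vacuous ✓
  (4) D=F ⇒ W: vacuous ✓
  (5) {D, V}: 0 true — none ✓
  (6) B=F, C=F — not both ✓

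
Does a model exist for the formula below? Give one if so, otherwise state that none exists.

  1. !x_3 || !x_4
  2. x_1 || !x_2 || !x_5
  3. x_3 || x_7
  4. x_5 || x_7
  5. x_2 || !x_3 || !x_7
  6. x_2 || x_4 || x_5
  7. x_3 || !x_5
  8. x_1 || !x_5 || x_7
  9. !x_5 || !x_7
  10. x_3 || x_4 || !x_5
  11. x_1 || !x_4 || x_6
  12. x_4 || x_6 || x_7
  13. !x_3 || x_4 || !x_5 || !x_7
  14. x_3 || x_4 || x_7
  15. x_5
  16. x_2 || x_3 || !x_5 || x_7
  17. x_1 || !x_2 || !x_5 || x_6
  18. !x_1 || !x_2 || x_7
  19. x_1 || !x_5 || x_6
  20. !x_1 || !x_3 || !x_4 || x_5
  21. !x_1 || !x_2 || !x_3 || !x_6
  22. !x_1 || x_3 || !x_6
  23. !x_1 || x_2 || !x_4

x_1 = True; x_2 = False; x_3 = True; x_4 = False; x_5 = True; x_6 = True; x_7 = False

Unit clause (x_5) forces x_5 = True.
In (x_3 || !x_5) only x_3 is left, so x_3 = True.
In (!x_5 || !x_7) only !x_7 is left, so x_7 = False.
In (!x_3 || !x_4) only !x_4 is left, so x_4 = False.
In (x_1 || !x_5 || x_7) only x_1 is left, so x_1 = True.
In (x_4 || x_6 || x_7) only x_6 is left, so x_6 = True.
In (!x_1 || !x_2 || x_7) only !x_2 is left, so x_2 = False.
All clauses satisfied.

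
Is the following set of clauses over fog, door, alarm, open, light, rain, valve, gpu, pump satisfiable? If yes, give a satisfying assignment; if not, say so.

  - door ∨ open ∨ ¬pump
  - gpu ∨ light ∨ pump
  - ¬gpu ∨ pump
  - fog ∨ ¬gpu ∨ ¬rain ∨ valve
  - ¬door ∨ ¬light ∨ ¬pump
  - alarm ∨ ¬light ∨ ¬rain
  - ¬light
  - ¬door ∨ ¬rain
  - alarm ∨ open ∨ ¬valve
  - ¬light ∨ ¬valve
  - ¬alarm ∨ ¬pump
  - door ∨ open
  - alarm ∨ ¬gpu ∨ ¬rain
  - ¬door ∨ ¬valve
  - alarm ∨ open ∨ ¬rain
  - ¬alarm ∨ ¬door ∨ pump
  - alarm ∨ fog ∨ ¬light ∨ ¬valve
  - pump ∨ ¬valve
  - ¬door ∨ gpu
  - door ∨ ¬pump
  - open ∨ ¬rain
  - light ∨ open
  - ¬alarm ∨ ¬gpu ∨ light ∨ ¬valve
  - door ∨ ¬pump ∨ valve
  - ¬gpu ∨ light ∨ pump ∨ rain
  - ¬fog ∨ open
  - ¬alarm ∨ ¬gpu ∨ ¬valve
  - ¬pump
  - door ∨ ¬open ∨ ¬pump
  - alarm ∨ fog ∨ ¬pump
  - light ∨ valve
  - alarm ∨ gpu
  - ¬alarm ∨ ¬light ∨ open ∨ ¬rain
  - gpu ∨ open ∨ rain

Unsatisfiable — no assignment works.

Case pump = True:
  Clause (¬pump) is falsified — contradiction.
Case pump = False:
  (¬gpu ∨ pump) forces gpu = False.
  (gpu ∨ light ∨ pump) forces light = True.
  Clause (¬light) is falsified — contradiction.
Both cases fail, so the formula is unsatisfiable.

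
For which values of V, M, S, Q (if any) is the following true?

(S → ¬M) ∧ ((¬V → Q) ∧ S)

V = False, M = False, S = True, Q = True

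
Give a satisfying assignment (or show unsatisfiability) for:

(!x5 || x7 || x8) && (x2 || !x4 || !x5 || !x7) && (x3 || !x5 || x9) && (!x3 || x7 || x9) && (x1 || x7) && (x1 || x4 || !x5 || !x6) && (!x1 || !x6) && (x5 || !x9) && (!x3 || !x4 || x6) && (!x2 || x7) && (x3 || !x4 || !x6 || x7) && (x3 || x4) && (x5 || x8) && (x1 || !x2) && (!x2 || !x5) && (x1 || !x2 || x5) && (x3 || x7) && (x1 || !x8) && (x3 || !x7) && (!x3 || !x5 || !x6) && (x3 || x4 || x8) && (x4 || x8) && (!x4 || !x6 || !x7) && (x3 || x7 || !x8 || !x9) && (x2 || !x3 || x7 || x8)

x1: True; x2: True; x3: True; x4: False; x5: False; x6: False; x7: True; x8: True; x9: False

Set x1 = True.
  then (!x1 || !x6) forces x6 = False.
Set x2 = True.
  then (!x2 || x7) forces x7 = True.
  then (!x2 || !x5) forces x5 = False.
  then (x3 || !x7) forces x3 = True.
  then (x5 || !x9) forces x9 = False.
  then (!x3 || !x4 || x6) forces x4 = False.
  then (x5 || x8) forces x8 = True.
All clauses satisfied.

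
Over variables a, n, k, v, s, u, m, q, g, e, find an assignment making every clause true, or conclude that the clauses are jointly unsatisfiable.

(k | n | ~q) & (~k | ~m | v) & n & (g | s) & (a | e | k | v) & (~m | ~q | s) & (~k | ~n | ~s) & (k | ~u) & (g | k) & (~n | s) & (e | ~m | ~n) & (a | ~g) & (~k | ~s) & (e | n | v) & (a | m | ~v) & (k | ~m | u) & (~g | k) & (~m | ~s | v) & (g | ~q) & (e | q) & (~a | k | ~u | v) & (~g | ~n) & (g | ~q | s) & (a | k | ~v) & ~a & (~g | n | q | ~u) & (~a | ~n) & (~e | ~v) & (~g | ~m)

No satisfying assignment exists.

Case n = True:
  (~n | s) forces s = True.
  (~k | ~n | ~s) forces k = False.
  (k | ~u) forces u = False.
  (g | k) forces g = True.
  Clause (~g | k) is falsified — contradiction.
Case n = False:
  Clause (n) is falsified — contradiction.
Both cases fail, so the formula is unsatisfiable.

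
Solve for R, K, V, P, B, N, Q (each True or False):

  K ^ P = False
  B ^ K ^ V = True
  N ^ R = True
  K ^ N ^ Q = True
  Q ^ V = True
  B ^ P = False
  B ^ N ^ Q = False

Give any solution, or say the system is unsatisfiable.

The formula is unsatisfiable.

Adding constraints 1, 4, 6, 7 mod 2: every variable appears an even number of times on the left, so the left side is 0.
But the right sides sum to 1 (mod 2). 0 ≠ 1 — the system is inconsistent.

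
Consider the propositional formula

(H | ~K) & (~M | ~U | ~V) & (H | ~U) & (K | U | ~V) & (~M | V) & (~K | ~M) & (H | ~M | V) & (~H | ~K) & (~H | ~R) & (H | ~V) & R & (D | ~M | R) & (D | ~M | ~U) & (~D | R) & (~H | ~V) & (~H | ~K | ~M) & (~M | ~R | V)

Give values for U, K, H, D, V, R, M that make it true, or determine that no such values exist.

U=F; K=F; H=F; D=T; V=F; R=T; M=F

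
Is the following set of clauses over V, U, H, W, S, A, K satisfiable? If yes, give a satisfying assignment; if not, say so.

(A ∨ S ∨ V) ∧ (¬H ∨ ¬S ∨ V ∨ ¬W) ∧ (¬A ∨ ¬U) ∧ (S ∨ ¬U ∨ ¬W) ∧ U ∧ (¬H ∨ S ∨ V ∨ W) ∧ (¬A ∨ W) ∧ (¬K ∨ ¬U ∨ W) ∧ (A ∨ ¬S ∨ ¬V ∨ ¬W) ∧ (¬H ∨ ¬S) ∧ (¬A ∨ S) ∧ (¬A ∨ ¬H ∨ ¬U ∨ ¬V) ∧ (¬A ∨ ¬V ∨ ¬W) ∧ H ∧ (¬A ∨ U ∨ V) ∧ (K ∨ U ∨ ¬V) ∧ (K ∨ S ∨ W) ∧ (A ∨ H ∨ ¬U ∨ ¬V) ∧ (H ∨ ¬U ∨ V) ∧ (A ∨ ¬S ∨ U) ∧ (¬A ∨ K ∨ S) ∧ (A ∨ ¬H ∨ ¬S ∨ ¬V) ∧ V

Case V = True:
  (U) forces U = True.
  (¬A ∨ ¬U) forces A = False.
  (H) forces H = True.
  (¬H ∨ ¬S) forces S = False.
  (S ∨ ¬U ∨ ¬W) forces W = False.
  (¬K ∨ ¬U ∨ W) forces K = False.
  Clause (K ∨ S ∨ W) is falsified — contradiction.
Case V = False:
  Clause (V) is falsified — contradiction.
Both cases fail, so the formula is unsatisfiable.

No satisfying assignment exists.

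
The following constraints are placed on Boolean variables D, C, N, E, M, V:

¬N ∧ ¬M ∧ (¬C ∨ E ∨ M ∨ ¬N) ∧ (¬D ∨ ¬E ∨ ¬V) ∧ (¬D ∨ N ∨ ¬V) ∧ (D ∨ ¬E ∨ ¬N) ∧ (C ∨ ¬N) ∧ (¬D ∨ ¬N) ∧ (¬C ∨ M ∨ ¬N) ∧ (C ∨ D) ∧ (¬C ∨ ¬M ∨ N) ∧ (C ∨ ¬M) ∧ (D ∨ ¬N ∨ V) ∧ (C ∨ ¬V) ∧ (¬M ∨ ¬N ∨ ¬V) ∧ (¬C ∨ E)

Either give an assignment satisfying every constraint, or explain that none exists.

Unit clause (¬N) forces N = False.
Unit clause (¬M) forces M = False.
Set D = True.
  then (¬D ∨ N ∨ ¬V) forces V = False.
Set C = False.
Set E = True.
All clauses satisfied.

D = True, C = False, N = False, E = True, M = False, V = False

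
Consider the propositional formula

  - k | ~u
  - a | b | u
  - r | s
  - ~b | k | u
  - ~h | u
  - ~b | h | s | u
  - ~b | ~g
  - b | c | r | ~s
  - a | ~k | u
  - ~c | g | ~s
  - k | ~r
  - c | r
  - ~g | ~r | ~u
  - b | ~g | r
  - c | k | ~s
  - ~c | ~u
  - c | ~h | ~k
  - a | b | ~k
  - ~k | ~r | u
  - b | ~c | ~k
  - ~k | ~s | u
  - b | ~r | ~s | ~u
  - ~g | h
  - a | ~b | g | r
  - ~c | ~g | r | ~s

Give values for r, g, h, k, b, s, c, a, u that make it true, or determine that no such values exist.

Try r = False:
  (r | s) forces s = True.
  (c | r) forces c = True.
  (~c | g | ~s) forces g = True.
  clause (~c | ~g | r | ~s) is falsified — backtrack.
So r = True.
  then (k | ~r) forces k = True.
  then (~k | ~r | u) forces u = True.
  then (~g | ~r | ~u) forces g = False.
  then (~c | ~u) forces c = False.
  then (c | ~h | ~k) forces h = False.
Set b = True.
Set s = True.
Set a = False.
All clauses satisfied.

r = True; g = False; h = False; k = True; b = True; s = True; c = False; a = False; u = True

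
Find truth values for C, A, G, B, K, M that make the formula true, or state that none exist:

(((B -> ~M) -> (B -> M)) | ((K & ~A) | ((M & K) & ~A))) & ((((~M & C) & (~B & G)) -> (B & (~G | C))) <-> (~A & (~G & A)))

C = True; A = False; G = True; B = False; K = False; M = False

  ((B -> ~M) -> (B -> M)) | ((K & ~A) | ((M & K) & ~A)) = True
    (B -> ~M) -> (B -> M) = True
      B -> ~M = True
        ~M = True
      B -> M = True
    (K & ~A) | ((M & K) & ~A) = False
      K & ~A = False
        ~A = True
      (M & K) & ~A = False
        M & K = False
        ~A = True
  (((~M & C) & (~B & G)) -> (B & (~G | C))) <-> (~A & (~G & A)) = True
    ((~M & C) & (~B & G)) -> (B & (~G | C)) = False
      (~M & C) & (~B & G) = True
        ~M & C = True
          ~M = True
        ~B & G = True
          ~B = True
      B & (~G | C) = False
        ~G | C = True
          ~G = False
    ~A & (~G & A) = False
      ~A = True
      ~G & A = False
        ~G = False
Both conjuncts True, so the formula holds.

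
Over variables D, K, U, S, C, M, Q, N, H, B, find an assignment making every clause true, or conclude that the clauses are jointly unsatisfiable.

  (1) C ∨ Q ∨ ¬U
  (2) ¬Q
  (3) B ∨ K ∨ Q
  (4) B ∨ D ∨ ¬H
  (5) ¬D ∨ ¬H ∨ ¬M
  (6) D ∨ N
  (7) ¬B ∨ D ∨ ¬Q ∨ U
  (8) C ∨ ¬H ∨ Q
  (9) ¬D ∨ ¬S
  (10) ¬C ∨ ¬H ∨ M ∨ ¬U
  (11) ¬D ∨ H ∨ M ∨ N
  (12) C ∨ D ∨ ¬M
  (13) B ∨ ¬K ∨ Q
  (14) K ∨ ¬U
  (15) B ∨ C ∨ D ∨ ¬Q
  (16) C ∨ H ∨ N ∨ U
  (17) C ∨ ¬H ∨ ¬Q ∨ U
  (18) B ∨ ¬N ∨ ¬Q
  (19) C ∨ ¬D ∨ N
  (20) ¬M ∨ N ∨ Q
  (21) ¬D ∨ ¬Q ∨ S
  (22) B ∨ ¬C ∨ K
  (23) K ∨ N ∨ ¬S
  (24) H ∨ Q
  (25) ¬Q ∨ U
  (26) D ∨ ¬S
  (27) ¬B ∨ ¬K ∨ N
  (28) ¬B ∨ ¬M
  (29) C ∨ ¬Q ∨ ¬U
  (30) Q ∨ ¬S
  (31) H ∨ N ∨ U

Unit clause (¬Q) forces Q = False.
In (H ∨ Q) only H is left, so H = True.
In (Q ∨ ¬S) only ¬S is left, so S = False.
In (C ∨ ¬H ∨ Q) only C is left, so C = True.
Set D = False.
  then (B ∨ D ∨ ¬H) forces B = True.
  then (D ∨ N) forces N = True.
  then (¬B ∨ ¬M) forces M = False.
  then (¬C ∨ ¬H ∨ M ∨ ¬U) forces U = False.
Set K = False.
All clauses satisfied.

D: False, K: False, U: False, S: False, C: True, M: False, Q: False, N: True, H: True, B: True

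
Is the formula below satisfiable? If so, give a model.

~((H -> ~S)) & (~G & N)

S = True; G = False; H = True; N = True

  ~((H -> ~S)) = True
    H -> ~S = False
      ~S = False
  ~G & N = True
    ~G = True
Both conjuncts True, so the formula holds.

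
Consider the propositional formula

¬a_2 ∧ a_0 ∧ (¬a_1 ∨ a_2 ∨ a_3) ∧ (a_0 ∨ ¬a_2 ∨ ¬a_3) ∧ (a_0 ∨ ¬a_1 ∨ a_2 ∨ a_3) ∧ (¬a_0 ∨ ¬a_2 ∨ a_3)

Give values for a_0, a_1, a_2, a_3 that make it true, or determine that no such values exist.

Unit clause (¬a_2) forces a_2 = False.
Unit clause (a_0) forces a_0 = True.
Set a_1 = True.
  then (¬a_1 ∨ a_2 ∨ a_3) forces a_3 = True.
Check each clause:
  (¬a_2): ¬a_2 holds.
  (a_0): a_0 holds.
  (¬a_1 ∨ a_2 ∨ a_3): a_3 holds.
  (a_0 ∨ ¬a_2 ∨ ¬a_3): a_0 holds.
  (a_0 ∨ ¬a_1 ∨ a_2 ∨ a_3): a_0 holds.
  (¬a_0 ∨ ¬a_2 ∨ a_3): ¬a_2 holds.
All clauses satisfied.

a_0 = True; a_1 = True; a_2 = False; a_3 = True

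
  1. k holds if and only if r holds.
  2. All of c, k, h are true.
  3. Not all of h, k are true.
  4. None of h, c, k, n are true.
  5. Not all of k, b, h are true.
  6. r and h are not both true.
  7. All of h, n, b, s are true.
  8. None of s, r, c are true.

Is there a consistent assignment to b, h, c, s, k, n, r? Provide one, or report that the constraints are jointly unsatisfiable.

Case h = True:
  Constraint (4) is violated (h=T) — contradiction.
Case h = False:
  Constraint (2) is violated (h=F) — contradiction.
Both cases fail — unsatisfiable.

No satisfying assignment exists.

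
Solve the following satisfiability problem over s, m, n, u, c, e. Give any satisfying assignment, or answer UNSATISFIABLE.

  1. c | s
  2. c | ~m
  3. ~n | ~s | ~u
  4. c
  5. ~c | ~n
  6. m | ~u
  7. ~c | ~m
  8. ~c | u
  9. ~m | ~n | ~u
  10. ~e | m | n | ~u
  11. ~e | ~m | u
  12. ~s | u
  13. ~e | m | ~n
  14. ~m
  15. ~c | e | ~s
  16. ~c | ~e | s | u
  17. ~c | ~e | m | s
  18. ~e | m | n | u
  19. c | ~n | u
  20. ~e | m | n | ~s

Case m = True:
  Clause (~m) is falsified — contradiction.
Case m = False:
  (c) forces c = True.
  (~c | ~n) forces n = False.
  (m | ~u) forces u = False.
  Clause (~c | u) is falsified — contradiction.
Both cases fail, so the formula is unsatisfiable.

The formula is unsatisfiable.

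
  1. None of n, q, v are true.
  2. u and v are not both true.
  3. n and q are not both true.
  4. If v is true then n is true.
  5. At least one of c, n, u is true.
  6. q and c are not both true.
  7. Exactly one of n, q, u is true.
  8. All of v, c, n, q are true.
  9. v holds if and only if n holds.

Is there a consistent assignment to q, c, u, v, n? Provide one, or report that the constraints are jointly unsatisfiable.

Unsatisfiable

Case q = True:
  Constraint (1) is violated (q=T) — contradiction.
Case q = False:
  Constraint (8) is violated (q=F) — contradiction.
Both cases fail — unsatisfiable.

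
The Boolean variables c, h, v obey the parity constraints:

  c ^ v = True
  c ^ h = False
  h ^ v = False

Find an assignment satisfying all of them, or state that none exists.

Adding constraints 1, 2, 3 mod 2: every variable appears an even number of times on the left, so the left side is 0.
But the right sides sum to 1 (mod 2). 0 ≠ 1 — the system is inconsistent.

The formula is unsatisfiable.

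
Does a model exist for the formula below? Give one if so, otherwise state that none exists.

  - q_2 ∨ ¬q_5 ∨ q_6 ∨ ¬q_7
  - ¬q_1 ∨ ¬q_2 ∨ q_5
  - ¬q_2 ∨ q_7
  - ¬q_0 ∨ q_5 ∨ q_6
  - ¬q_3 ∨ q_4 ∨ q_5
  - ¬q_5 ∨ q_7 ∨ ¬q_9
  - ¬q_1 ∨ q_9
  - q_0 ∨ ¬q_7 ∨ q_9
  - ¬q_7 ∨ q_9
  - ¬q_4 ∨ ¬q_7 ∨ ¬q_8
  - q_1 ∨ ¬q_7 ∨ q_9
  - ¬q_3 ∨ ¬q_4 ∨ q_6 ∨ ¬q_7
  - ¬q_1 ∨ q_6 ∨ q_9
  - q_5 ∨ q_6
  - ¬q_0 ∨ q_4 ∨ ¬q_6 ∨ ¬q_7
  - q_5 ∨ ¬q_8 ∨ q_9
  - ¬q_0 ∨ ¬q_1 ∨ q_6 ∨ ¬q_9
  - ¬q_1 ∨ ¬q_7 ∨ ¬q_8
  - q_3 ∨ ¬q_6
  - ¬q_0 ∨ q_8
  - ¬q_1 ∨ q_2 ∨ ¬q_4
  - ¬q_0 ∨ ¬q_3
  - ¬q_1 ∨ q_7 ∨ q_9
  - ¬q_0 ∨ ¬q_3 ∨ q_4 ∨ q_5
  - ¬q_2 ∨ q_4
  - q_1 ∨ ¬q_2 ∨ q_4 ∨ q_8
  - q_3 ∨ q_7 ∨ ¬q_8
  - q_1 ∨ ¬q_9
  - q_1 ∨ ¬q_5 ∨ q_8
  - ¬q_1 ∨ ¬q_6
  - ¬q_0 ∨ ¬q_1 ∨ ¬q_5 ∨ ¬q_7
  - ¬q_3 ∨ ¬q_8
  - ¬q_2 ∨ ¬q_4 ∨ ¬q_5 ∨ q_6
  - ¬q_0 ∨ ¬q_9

q_0: False; q_1: False; q_2: False; q_3: True; q_4: True; q_5: False; q_6: True; q_7: False; q_8: False; q_9: False

Set q_0 = False.
Set q_1 = False.
  then (q_1 ∨ ¬q_9) forces q_9 = False.
  then (q_0 ∨ ¬q_7 ∨ q_9) forces q_7 = False.
  then (¬q_2 ∨ q_7) forces q_2 = False.
Try q_3 = False:
  (q_3 ∨ ¬q_6) forces q_6 = False.
  (q_5 ∨ q_6) forces q_5 = True.
  (q_3 ∨ q_7 ∨ ¬q_8) forces q_8 = False.
  clause (q_1 ∨ ¬q_5 ∨ q_8) is falsified — backtrack.
So q_3 = True.
  then (¬q_3 ∨ ¬q_8) forces q_8 = False.
  then (q_1 ∨ ¬q_5 ∨ q_8) forces q_5 = False.
  then (¬q_3 ∨ q_4 ∨ q_5) forces q_4 = True.
  then (q_5 ∨ q_6) forces q_6 = True.
All clauses satisfied.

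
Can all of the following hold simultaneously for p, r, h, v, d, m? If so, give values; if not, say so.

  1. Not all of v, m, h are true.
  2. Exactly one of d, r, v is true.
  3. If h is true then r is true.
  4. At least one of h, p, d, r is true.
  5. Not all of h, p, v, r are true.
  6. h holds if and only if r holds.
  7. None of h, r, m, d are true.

p=T; r=F; h=F; v=T; d=F; m=F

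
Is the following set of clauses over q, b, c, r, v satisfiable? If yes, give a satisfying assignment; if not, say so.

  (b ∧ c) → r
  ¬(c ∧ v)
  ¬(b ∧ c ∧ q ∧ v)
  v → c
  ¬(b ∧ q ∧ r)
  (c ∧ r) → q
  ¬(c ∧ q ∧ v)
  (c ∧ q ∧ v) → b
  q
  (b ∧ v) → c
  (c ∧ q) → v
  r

Unit clause (r) forces r = True.
Unit clause (q) forces q = True.
In (¬b ∨ ¬q ∨ ¬r) only ¬b is left, so b = False.
Set c = False.
  then (c ∨ ¬v) forces v = False.
All clauses satisfied.

q: True, b: False, c: False, r: True, v: False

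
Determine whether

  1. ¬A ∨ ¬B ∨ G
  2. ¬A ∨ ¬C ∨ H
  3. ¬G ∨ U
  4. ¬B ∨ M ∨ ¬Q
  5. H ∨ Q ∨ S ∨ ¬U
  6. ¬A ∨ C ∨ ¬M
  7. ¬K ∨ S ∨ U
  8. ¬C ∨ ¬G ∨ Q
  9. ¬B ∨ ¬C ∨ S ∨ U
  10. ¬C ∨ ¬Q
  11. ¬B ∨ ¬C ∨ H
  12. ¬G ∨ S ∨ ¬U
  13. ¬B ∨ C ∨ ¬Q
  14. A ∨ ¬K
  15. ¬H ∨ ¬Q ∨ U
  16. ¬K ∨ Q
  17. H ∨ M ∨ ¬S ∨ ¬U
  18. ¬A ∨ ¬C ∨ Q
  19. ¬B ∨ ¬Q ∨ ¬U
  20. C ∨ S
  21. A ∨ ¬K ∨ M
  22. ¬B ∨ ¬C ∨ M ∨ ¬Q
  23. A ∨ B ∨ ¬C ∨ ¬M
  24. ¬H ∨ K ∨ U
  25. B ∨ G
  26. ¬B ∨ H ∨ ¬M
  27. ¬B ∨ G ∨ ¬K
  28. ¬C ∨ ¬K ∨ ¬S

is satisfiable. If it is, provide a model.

H: False, C: False, S: True, G: False, U: False, K: False, B: True, Q: False, M: False, A: False

Set H = False.
Try C = True:
  (¬A ∨ ¬C ∨ H) forces A = False.
  (¬C ∨ ¬Q) forces Q = False.
  (¬C ∨ ¬G ∨ Q) forces G = False.
  (¬B ∨ ¬C ∨ H) forces B = False.
  clause (B ∨ G) is falsified — backtrack.
So C = False.
  then (C ∨ S) forces S = True.
Set G = False.
  then (B ∨ G) forces B = True.
  then (¬B ∨ H ∨ ¬M) forces M = False.
  then (¬B ∨ G ∨ ¬K) forces K = False.
  then (¬A ∨ ¬B ∨ G) forces A = False.
  then (¬B ∨ M ∨ ¬Q) forces Q = False.
  then (H ∨ M ∨ ¬S ∨ ¬U) forces U = False.
All clauses satisfied.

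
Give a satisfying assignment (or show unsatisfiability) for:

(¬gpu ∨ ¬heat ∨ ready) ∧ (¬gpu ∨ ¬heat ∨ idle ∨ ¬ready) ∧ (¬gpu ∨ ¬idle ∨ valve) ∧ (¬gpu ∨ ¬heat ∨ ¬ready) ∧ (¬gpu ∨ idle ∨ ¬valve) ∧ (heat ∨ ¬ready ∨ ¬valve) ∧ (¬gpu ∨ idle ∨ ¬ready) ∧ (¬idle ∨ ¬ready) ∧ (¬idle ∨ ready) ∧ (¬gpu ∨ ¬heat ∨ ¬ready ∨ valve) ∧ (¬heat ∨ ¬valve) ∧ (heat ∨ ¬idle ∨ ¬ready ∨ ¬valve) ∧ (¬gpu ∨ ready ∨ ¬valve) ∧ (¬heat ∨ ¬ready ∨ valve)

heat = True, gpu = False, ready = False, idle = False, valve = False

Set heat = True.
  then (¬heat ∨ ¬valve) forces valve = False.
  then (¬heat ∨ ¬ready ∨ valve) forces ready = False.
  then (¬gpu ∨ ¬heat ∨ ready) forces gpu = False.
  then (¬idle ∨ ready) forces idle = False.
All clauses satisfied.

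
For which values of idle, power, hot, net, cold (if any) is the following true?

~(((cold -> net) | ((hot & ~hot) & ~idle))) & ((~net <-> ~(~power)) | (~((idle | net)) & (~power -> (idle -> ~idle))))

idle=F; power=F; hot=F; net=F; cold=T

  ~(((cold -> net) | ((hot & ~hot) & ~idle))) = True
    (cold -> net) | ((hot & ~hot) & ~idle) = False
      cold -> net = False
      (hot & ~hot) & ~idle = False
        hot & ~hot = False
          ~hot = True
        ~idle = True
  (~net <-> ~(~power)) | (~((idle | net)) & (~power -> (idle -> ~idle))) = True
    ~net <-> ~(~power) = False
      ~net = True
      ~(~power) = False
        ~power = True
    ~((idle | net)) & (~power -> (idle -> ~idle)) = True
      ~((idle | net)) = True
        idle | net = False
      ~power -> (idle -> ~idle) = True
        ~power = True
        idle -> ~idle = True
          ~idle = True
Both conjuncts True, so the formula holds.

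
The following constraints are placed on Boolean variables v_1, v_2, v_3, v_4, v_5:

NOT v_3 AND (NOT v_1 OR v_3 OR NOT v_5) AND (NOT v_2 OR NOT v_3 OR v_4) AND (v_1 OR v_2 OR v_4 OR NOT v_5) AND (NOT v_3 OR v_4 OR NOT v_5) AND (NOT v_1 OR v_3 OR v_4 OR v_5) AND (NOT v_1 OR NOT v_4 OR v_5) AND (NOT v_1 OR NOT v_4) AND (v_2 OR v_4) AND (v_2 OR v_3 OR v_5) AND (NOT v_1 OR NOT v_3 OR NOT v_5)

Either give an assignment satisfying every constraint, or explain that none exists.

v_1=F; v_2=T; v_3=F; v_4=T; v_5=F

Unit clause (NOT v_3) forces v_3 = False.
Set v_1 = False.
Set v_2 = True.
Set v_4 = True.
Set v_5 = False.
All clauses satisfied.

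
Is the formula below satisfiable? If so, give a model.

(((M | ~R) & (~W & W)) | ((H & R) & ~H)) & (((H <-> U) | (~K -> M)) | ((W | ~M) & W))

The conjunct ((M | ~R) & (~W & W)) | ((H & R) & ~H) is unsatisfiable on its own:
  W = True: simplifies to (H & R) & ~H.
    H = True: the conjunct ~H is False.
    H = False: the conjunct H is False.
  W = False: simplifies to (H & R) & ~H.
    H = True: the conjunct ~H is False.
    H = False: the conjunct H is False.
So the whole conjunction is unsatisfiable.

Unsatisfiable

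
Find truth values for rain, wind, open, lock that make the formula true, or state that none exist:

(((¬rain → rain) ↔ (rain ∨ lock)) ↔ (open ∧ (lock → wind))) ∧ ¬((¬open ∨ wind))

rain=F, wind=F, open=T, lock=T

  ((¬rain → rain) ↔ (rain ∨ lock)) ↔ (open ∧ (lock → wind)) = True
    (¬rain → rain) ↔ (rain ∨ lock) = False
      ¬rain → rain = False
        ¬rain = True
      rain ∨ lock = True
    open ∧ (lock → wind) = False
      lock → wind = False
  ¬((¬open ∨ wind)) = True
    ¬open ∨ wind = False
      ¬open = False
Both conjuncts True, so the formula holds.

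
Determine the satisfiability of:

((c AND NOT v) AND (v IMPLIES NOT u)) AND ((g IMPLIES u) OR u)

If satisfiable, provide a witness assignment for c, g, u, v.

c = True, g = True, u = True, v = False

  (c AND NOT v) AND (v IMPLIES NOT u) = True
    c AND NOT v = True
      NOT v = True
    v IMPLIES NOT u = True
      NOT u = False
  (g IMPLIES u) OR u = True
    g IMPLIES u = True
Both conjuncts True, so the formula holds.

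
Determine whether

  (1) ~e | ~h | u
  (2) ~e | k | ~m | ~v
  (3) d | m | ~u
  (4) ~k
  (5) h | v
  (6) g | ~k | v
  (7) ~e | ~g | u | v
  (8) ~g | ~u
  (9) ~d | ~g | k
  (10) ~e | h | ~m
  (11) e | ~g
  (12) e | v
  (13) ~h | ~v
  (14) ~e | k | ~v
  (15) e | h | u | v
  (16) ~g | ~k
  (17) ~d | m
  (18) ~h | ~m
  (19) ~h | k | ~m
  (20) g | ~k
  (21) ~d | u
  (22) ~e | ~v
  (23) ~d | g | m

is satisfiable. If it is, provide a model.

g = False; k = False; u = True; d = True; h = False; v = True; m = True; e = False

Unit clause (~k) forces k = False.
Set g = False.
Set u = True.
Set d = True.
  then (~d | m) forces m = True.
  then (~h | ~m) forces h = False.
  then (h | v) forces v = True.
  then (~e | h | ~m) forces e = False.
All clauses satisfied.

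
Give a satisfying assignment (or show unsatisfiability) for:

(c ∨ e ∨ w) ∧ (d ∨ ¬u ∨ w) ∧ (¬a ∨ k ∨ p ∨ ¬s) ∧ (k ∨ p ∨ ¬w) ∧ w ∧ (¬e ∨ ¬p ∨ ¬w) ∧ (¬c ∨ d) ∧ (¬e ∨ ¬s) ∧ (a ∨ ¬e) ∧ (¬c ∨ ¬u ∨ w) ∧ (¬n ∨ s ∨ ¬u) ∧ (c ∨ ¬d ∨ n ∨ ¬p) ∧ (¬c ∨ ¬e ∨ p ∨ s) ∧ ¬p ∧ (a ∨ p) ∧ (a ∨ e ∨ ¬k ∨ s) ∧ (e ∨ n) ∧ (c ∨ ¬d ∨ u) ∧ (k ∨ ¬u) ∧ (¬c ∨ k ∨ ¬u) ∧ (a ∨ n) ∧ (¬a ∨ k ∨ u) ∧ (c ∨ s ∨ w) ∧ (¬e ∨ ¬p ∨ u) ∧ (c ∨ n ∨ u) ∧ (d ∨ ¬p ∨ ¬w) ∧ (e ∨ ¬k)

d: False; e: True; a: True; w: True; k: True; u: False; s: False; n: True; c: False; p: False

Unit clause (w) forces w = True.
Unit clause (¬p) forces p = False.
In (a ∨ p) only a is left, so a = True.
In (k ∨ p ∨ ¬w) only k is left, so k = True.
In (e ∨ ¬k) only e is left, so e = True.
In (¬e ∨ ¬s) only ¬s is left, so s = False.
In (¬c ∨ ¬e ∨ p ∨ s) only ¬c is left, so c = False.
Set d = False.
Set u = False.
  then (c ∨ n ∨ u) forces n = True.
All clauses satisfied.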